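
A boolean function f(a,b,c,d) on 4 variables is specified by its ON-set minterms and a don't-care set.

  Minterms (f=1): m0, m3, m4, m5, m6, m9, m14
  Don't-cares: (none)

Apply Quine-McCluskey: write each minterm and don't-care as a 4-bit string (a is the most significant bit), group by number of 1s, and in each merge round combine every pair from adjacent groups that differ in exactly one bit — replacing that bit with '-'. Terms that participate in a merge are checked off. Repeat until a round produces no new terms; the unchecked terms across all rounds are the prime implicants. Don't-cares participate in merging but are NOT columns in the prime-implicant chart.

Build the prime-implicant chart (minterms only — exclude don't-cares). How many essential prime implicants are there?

Round 0: 0000✓ 0011 0100✓ 0101✓ 0110✓ 1001 1110✓
Round 1: -110 0-00 01-0 010-
PIs = {-110, 0-00, 0011, 01-0, 010-, 1001}
Coverage chart:
  m0: 0-00 ←essential
  m3: 0011 ←essential
  m4: 0-00,01-0,010-
  m5: 010- ←essential
  m6: -110,01-0
  m9: 1001 ←essential
  m14: -110 ←essential
Essential: -110, 0-00, 0011, 010-, 1001

5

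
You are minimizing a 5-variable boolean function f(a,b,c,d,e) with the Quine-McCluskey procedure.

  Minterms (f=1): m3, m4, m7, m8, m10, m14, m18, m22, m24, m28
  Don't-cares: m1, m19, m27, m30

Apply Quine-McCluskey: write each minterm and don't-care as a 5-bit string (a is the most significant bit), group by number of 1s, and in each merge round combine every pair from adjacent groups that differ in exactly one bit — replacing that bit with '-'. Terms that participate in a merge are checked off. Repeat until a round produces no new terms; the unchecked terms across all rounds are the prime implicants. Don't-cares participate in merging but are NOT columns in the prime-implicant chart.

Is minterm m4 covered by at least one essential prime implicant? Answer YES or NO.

size-2^0 implicants → 00001(✓)  00011(✓)  00100  00111(✓)  01000(✓)  01010(✓)  01110(✓)  10010(✓)  10011(✓)  10110(✓)  11000(✓)  11011(✓)  11100(✓)  11110(✓)
size-2^1 implicants → -0011  -1000  -1110  00-11  000-1  01-10  010-0  1-011  1-110  10-10  1001-  11-00  111-0
Unchecked terms (primes): -0011, -1000, -1110, 00-11, 000-1, 00100, 01-10, 010-0, 1-011, 1-110, 10-10, 1001-, 11-00, 111-0
Minterm coverage:
  m3 ⊆ -0011,00-11,000-1
  m4 ⊆ 00100 [E]
  m7 ⊆ 00-11 [E]
  m8 ⊆ -1000,010-0
  m10 ⊆ 01-10,010-0
  m14 ⊆ -1110,01-10
  m18 ⊆ 10-10,1001-
  m22 ⊆ 1-110,10-10
  m24 ⊆ -1000,11-00
  m28 ⊆ 11-00,111-0
E = {00-11, 00100}

YES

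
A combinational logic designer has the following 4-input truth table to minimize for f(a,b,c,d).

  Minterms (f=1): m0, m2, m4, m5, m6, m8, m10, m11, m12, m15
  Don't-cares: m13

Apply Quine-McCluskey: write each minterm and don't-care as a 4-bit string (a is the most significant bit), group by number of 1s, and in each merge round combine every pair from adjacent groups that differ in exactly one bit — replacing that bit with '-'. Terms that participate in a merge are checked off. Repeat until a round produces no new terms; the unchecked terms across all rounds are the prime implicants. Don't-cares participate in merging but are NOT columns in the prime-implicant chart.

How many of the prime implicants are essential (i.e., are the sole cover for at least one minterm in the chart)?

2

[col 0] 0000*, 0010*, 0100*, 0101*, 0110*, 1000*, 1010*, 1011*, 1100*, 1101*, 1111*
[col 1] -000*, -010*, -100*, -101*, 0-00*, 0-10*, 00-0*, 01-0*, 010-*, 1-00*, 1-11, 10-0*, 101-, 11-1, 110-*
[col 2] --00, -0-0, -10-, 0--0
Prime implicants: --00, -0-0, -10-, 0--0, 1-11, 101-, 11-1
PI chart (minterm → PIs covering it):
  0 | --00,-0-0,0--0
  2 | -0-0,0--0
  4 | --00,-10-,0--0
  5 | -10-  (sole → essential)
  6 | 0--0  (sole → essential)
  8 | --00,-0-0
  10 | -0-0,101-
  11 | 1-11,101-
  12 | --00,-10-
  15 | 1-11,11-1
Essential prime implicants: -10-, 0--0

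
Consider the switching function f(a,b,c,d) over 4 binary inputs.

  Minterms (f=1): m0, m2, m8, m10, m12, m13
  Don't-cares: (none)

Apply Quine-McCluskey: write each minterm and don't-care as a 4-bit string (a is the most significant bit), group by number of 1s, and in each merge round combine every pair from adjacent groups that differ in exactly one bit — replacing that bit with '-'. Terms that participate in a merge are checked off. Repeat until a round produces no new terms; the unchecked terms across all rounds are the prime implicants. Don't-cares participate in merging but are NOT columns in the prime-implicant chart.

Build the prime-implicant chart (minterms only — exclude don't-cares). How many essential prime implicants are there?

2

[col 0] 0000*, 0010*, 1000*, 1010*, 1100*, 1101*
[col 1] -000*, -010*, 00-0*, 1-00, 10-0*, 110-
[col 2] -0-0
Prime implicants: -0-0, 1-00, 110-
PI chart (minterm → PIs covering it):
  0 | -0-0  (sole → essential)
  2 | -0-0  (sole → essential)
  8 | -0-0,1-00
  10 | -0-0  (sole → essential)
  12 | 1-00,110-
  13 | 110-  (sole → essential)
Essential prime implicants: -0-0, 110-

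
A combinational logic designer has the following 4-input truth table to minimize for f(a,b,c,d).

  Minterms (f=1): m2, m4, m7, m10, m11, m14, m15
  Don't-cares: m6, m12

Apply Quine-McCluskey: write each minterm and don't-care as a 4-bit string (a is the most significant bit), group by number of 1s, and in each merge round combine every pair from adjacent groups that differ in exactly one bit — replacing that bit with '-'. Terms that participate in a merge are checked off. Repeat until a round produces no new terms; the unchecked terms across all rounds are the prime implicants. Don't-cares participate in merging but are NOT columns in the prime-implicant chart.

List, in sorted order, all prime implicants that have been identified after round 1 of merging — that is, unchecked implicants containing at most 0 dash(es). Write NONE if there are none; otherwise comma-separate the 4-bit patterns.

NONE

Round 0: 0010✓ 0100✓ 0110✓ 0111✓ 1010✓ 1011✓ 1100✓ 1110✓ 1111✓
Round 1: -010✓ -100✓ -110✓ -111✓ 0-10✓ 01-0✓ 011-✓ 1-10✓ 1-11✓ 101-✓ 11-0✓ 111-✓
Round 2: --10 -1-0 -11- 1-1-
PIs = {--10, -1-0, -11-, 1-1-}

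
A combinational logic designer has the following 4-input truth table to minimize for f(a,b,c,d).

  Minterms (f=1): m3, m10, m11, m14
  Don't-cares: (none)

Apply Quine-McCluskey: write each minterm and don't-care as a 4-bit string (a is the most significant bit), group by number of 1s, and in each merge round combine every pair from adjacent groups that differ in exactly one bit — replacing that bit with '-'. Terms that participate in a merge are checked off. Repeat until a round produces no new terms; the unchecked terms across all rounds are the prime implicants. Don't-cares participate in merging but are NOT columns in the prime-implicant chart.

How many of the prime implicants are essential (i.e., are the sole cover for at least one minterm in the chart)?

2

[col 0] 0011*, 1010*, 1011*, 1110*
[col 1] -011, 1-10, 101-
Prime implicants: -011, 1-10, 101-
PI chart (minterm → PIs covering it):
  3 | -011  (sole → essential)
  10 | 1-10,101-
  11 | -011,101-
  14 | 1-10  (sole → essential)
Essential prime implicants: -011, 1-10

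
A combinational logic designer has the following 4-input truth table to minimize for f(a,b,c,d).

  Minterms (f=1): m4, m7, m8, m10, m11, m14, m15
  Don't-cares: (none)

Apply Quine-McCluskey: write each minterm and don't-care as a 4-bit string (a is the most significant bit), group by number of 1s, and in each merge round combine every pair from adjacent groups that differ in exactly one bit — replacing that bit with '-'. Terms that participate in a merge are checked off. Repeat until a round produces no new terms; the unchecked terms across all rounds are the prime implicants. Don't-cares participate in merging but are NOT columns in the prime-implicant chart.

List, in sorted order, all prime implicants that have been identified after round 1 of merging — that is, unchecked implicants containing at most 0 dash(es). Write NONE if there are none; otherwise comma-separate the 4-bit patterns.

0100

[col 0] 0100, 0111*, 1000*, 1010*, 1011*, 1110*, 1111*
[col 1] -111, 1-10*, 1-11*, 10-0, 101-*, 111-*
[col 2] 1-1-
Prime implicants: -111, 0100, 1-1-, 10-0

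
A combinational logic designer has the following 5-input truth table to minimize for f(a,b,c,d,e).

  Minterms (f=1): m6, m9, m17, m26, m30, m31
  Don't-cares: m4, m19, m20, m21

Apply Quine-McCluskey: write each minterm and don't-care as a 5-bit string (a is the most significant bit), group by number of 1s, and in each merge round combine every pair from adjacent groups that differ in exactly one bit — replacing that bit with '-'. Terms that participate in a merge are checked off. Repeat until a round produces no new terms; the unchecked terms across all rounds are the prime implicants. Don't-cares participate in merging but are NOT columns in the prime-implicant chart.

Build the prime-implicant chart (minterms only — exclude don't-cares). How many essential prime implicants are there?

[col 0] 00100*, 00110*, 01001, 10001*, 10011*, 10100*, 10101*, 11010*, 11110*, 11111*
[col 1] -0100, 001-0, 10-01, 100-1, 1010-, 11-10, 1111-
Prime implicants: -0100, 001-0, 01001, 10-01, 100-1, 1010-, 11-10, 1111-
PI chart (minterm → PIs covering it):
  6 | 001-0  (sole → essential)
  9 | 01001  (sole → essential)
  17 | 10-01,100-1
  26 | 11-10  (sole → essential)
  30 | 11-10,1111-
  31 | 1111-  (sole → essential)
Essential prime implicants: 001-0, 01001, 11-10, 1111-

4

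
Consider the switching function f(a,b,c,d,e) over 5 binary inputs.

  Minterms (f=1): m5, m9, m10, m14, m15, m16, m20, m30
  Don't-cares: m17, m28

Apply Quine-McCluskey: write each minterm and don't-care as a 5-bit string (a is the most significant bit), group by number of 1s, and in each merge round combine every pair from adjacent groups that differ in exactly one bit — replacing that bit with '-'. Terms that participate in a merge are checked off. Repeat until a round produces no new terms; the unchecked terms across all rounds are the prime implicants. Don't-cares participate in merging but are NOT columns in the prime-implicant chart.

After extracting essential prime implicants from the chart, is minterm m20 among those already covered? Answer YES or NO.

size-2^0 implicants → 00101  01001  01010(✓)  01110(✓)  01111(✓)  10000(✓)  10001(✓)  10100(✓)  11100(✓)  11110(✓)
size-2^1 implicants → -1110  01-10  0111-  1-100  10-00  1000-  111-0
Unchecked terms (primes): -1110, 00101, 01-10, 01001, 0111-, 1-100, 10-00, 1000-, 111-0
Minterm coverage:
  m5 ⊆ 00101 [E]
  m9 ⊆ 01001 [E]
  m10 ⊆ 01-10 [E]
  m14 ⊆ -1110,01-10,0111-
  m15 ⊆ 0111- [E]
  m16 ⊆ 10-00,1000-
  m20 ⊆ 1-100,10-00
  m30 ⊆ -1110,111-0
E = {00101, 01-10, 01001, 0111-}

NO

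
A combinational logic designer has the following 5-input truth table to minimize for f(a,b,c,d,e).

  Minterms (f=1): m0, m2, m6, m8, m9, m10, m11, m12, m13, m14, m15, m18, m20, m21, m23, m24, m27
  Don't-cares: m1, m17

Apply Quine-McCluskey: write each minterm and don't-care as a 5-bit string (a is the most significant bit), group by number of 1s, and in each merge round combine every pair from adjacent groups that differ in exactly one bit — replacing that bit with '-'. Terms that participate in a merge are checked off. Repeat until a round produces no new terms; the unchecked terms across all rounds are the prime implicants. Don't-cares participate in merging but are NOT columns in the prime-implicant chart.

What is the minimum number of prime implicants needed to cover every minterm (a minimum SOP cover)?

[col 0] 00000*, 00001*, 00010*, 00110*, 01000*, 01001*, 01010*, 01011*, 01100*, 01101*, 01110*, 01111*, 10001*, 10010*, 10100*, 10101*, 10111*, 11000*, 11011*
[col 1] -0001, -0010, -1000, -1011, 0-000*, 0-001*, 0-010*, 0-110*, 00-10*, 000-0*, 0000-*, 01-00*, 01-01*, 01-10*, 01-11*, 010-0*, 010-1*, 0100-*, 0101-*, 011-0*, 011-1*, 0110-*, 0111-*, 10-01, 101-1, 1010-
[col 2] 0--10, 0-0-0, 0-00-, 01--0*, 01--1*, 01-0-*, 01-1-*, 010--*, 011--*
[col 3] 01---
Prime implicants: -0001, -0010, -1000, -1011, 0--10, 0-0-0, 0-00-, 01---, 10-01, 101-1, 1010-
PI chart (minterm → PIs covering it):
  0 | 0-0-0,0-00-
  2 | -0010,0--10,0-0-0
  6 | 0--10  (sole → essential)
  8 | -1000,0-0-0,0-00-,01---
  9 | 0-00-,01---
  10 | 0--10,0-0-0,01---
  11 | -1011,01---
  12 | 01---  (sole → essential)
  13 | 01---  (sole → essential)
  14 | 0--10,01---
  15 | 01---  (sole → essential)
  18 | -0010  (sole → essential)
  20 | 1010-  (sole → essential)
  21 | 10-01,101-1,1010-
  23 | 101-1  (sole → essential)
  24 | -1000  (sole → essential)
  27 | -1011  (sole → essential)
Essential prime implicants: -0010, -1000, -1011, 0--10, 01---, 101-1, 1010-
Petrick residual → 0-0-0
Minimum SOP uses 8 PIs: b'c'de' + bc'd'e' + bc'de + a'de' + a'c'e' + a'b + ab'ce + ab'cd'

8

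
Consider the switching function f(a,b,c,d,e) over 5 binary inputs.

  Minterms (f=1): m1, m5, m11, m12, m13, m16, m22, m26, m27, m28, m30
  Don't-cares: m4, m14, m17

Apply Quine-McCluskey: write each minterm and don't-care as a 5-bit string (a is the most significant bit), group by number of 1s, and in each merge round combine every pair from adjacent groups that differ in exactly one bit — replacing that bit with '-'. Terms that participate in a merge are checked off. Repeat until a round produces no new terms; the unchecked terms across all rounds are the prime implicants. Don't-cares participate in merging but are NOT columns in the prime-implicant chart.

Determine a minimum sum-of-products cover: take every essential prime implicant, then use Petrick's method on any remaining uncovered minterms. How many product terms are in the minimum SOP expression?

[col 0] 00001*, 00100*, 00101*, 01011*, 01100*, 01101*, 01110*, 10000*, 10001*, 10110*, 11010*, 11011*, 11100*, 11110*
[col 1] -0001, -1011, -1100*, -1110*, 0-100*, 0-101*, 00-01, 0010-*, 011-0*, 0110-*, 1-110, 1000-, 11-10, 1101-, 111-0*
[col 2] -11-0, 0-10-
Prime implicants: -0001, -1011, -11-0, 0-10-, 00-01, 1-110, 1000-, 11-10, 1101-
PI chart (minterm → PIs covering it):
  1 | -0001,00-01
  5 | 0-10-,00-01
  11 | -1011  (sole → essential)
  12 | -11-0,0-10-
  13 | 0-10-  (sole → essential)
  16 | 1000-  (sole → essential)
  22 | 1-110  (sole → essential)
  26 | 11-10,1101-
  27 | -1011,1101-
  28 | -11-0  (sole → essential)
  30 | -11-0,1-110,11-10
Essential prime implicants: -1011, -11-0, 0-10-, 1-110, 1000-
Petrick residual → -0001, 11-10
Minimum SOP uses 7 PIs: b'c'd'e + bc'de + bce' + a'cd' + acde' + ab'c'd' + abde'

7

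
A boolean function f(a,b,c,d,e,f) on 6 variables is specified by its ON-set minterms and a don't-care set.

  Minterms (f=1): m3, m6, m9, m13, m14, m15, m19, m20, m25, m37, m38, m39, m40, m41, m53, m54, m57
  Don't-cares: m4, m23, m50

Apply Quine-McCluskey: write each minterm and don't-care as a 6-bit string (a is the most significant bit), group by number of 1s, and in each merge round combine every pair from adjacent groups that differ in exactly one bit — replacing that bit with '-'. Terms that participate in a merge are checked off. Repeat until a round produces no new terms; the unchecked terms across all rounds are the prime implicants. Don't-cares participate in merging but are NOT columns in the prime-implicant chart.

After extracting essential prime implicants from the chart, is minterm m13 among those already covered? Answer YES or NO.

NO

[col 0] 000011*, 000100*, 000110*, 001001*, 001101*, 001110*, 001111*, 010011*, 010100*, 010111*, 011001*, 100101*, 100110*, 100111*, 101000*, 101001*, 110010*, 110101*, 110110*, 111001*
[col 1] -00110, -01001*, -11001*, 0-0011, 0-0100, 0-1001*, 00-110, 0001-0, 001-01, 0011-1, 00111-, 010-11, 1-0101, 1-0110, 1-1001*, 1001-1, 10011-, 10100-, 110-10
[col 2] --1001
Prime implicants: --1001, -00110, 0-0011, 0-0100, 00-110, 0001-0, 001-01, 0011-1, 00111-, 010-11, 1-0101, 1-0110, 1001-1, 10011-, 10100-, 110-10
PI chart (minterm → PIs covering it):
  3 | 0-0011  (sole → essential)
  6 | -00110,00-110,0001-0
  9 | --1001,001-01
  13 | 001-01,0011-1
  14 | 00-110,00111-
  15 | 0011-1,00111-
  19 | 0-0011,010-11
  20 | 0-0100  (sole → essential)
  25 | --1001  (sole → essential)
  37 | 1-0101,1001-1
  38 | -00110,1-0110,10011-
  39 | 1001-1,10011-
  40 | 10100-  (sole → essential)
  41 | --1001,10100-
  53 | 1-0101  (sole → essential)
  54 | 1-0110,110-10
  57 | --1001  (sole → essential)
Essential prime implicants: --1001, 0-0011, 0-0100, 1-0101, 10100-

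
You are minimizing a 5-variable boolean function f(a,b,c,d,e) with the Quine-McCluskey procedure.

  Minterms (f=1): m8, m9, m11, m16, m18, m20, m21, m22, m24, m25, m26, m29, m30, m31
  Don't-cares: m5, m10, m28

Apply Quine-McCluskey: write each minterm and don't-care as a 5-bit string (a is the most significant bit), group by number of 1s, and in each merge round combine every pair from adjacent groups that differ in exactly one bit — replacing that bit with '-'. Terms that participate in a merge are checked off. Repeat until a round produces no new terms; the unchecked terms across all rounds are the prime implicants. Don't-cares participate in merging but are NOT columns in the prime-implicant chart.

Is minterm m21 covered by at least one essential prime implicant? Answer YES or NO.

NO

Round 0: 00101✓ 01000✓ 01001✓ 01010✓ 01011✓ 10000✓ 10010✓ 10100✓ 10101✓ 10110✓ 11000✓ 11001✓ 11010✓ 11100✓ 11101✓ 11110✓ 11111✓
Round 1: -0101 -1000✓ -1001✓ -1010✓ 010-0✓ 010-1✓ 0100-✓ 0101-✓ 1-000✓ 1-010✓ 1-100✓ 1-101✓ 1-110✓ 10-00✓ 10-10✓ 100-0✓ 101-0✓ 1010-✓ 11-00✓ 11-01✓ 11-10✓ 110-0✓ 1100-✓ 111-0✓ 111-1✓ 1110-✓ 1111-✓
Round 2: -10-0 -100- 010-- 1--00✓ 1--10✓ 1-0-0✓ 1-1-0✓ 1-10- 10--0✓ 11--0✓ 11-0- 111--
Round 3: 1---0
PIs = {-0101, -10-0, -100-, 010--, 1---0, 1-10-, 11-0-, 111--}
Coverage chart:
  m8: -10-0,-100-,010--
  m9: -100-,010--
  m11: 010-- ←essential
  m16: 1---0 ←essential
  m18: 1---0 ←essential
  m20: 1---0,1-10-
  m21: -0101,1-10-
  m22: 1---0 ←essential
  m24: -10-0,-100-,1---0,11-0-
  m25: -100-,11-0-
  m26: -10-0,1---0
  m29: 1-10-,11-0-,111--
  m30: 1---0,111--
  m31: 111-- ←essential
Essential: 010--, 1---0, 111--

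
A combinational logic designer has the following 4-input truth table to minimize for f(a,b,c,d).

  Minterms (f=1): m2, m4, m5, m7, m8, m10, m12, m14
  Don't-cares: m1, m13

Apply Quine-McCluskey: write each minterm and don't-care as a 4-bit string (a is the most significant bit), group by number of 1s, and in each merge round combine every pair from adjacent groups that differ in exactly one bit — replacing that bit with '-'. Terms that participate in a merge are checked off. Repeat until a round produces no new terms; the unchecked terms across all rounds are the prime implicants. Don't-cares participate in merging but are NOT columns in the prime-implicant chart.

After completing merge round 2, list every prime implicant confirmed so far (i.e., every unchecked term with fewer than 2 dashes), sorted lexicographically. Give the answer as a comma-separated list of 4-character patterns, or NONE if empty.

Round 0: 0001✓ 0010✓ 0100✓ 0101✓ 0111✓ 1000✓ 1010✓ 1100✓ 1101✓ 1110✓
Round 1: -010 -100✓ -101✓ 0-01 01-1 010-✓ 1-00✓ 1-10✓ 10-0✓ 11-0✓ 110-✓
Round 2: -10- 1--0
PIs = {-010, -10-, 0-01, 01-1, 1--0}

-010, 0-01, 01-1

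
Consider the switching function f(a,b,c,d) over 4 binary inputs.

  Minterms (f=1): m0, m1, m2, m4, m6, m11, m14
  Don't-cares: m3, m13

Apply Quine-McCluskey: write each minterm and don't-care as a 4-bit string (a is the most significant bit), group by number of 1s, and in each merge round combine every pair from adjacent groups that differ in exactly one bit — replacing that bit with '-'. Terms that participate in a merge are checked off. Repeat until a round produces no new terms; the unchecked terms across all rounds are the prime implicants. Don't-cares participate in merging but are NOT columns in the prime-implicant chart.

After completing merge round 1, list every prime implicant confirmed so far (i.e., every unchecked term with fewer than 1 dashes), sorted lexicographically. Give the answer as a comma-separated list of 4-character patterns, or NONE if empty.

size-2^0 implicants → 0000(✓)  0001(✓)  0010(✓)  0011(✓)  0100(✓)  0110(✓)  1011(✓)  1101  1110(✓)
size-2^1 implicants → -011  -110  0-00(✓)  0-10(✓)  00-0(✓)  00-1(✓)  000-(✓)  001-(✓)  01-0(✓)
size-2^2 implicants → 0--0  00--
Unchecked terms (primes): -011, -110, 0--0, 00--, 1101

1101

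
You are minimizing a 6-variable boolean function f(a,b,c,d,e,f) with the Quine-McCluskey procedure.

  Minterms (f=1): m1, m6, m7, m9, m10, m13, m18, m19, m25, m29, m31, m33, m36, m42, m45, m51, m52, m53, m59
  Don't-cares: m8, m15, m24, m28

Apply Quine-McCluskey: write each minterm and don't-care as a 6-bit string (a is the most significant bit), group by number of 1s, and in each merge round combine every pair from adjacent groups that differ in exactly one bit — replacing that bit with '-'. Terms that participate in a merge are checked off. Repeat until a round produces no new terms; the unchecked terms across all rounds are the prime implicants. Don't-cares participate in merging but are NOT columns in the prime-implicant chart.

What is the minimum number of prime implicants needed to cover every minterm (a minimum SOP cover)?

10

size-2^0 implicants → 000001(✓)  000110(✓)  000111(✓)  001000(✓)  001001(✓)  001010(✓)  001101(✓)  001111(✓)  010010(✓)  010011(✓)  011000(✓)  011001(✓)  011100(✓)  011101(✓)  011111(✓)  100001(✓)  100100(✓)  101010(✓)  101101(✓)  110011(✓)  110100(✓)  110101(✓)  111011(✓)
size-2^1 implicants → -00001  -01010  -01101  -10011  0-1000(✓)  0-1001(✓)  0-1101(✓)  0-1111(✓)  00-001  00-111  00011-  001-01(✓)  0010-0  00100-(✓)  0011-1(✓)  01001-  011-00(✓)  011-01(✓)  01100-(✓)  0111-1(✓)  01110-(✓)  1-0100  11-011  11010-
size-2^2 implicants → 0-1-01  0-100-  0-11-1  011-0-
Unchecked terms (primes): -00001, -01010, -01101, -10011, 0-1-01, 0-100-, 0-11-1, 00-001, 00-111, 00011-, 0010-0, 01001-, 011-0-, 1-0100, 11-011, 11010-
Minterm coverage:
  m1 ⊆ -00001,00-001
  m6 ⊆ 00011- [E]
  m7 ⊆ 00-111,00011-
  m9 ⊆ 0-1-01,0-100-,00-001
  m10 ⊆ -01010,0010-0
  m13 ⊆ -01101,0-1-01,0-11-1
  m18 ⊆ 01001- [E]
  m19 ⊆ -10011,01001-
  m25 ⊆ 0-1-01,0-100-,011-0-
  m29 ⊆ 0-1-01,0-11-1,011-0-
  m31 ⊆ 0-11-1 [E]
  m33 ⊆ -00001 [E]
  m36 ⊆ 1-0100 [E]
  m42 ⊆ -01010 [E]
  m45 ⊆ -01101 [E]
  m51 ⊆ -10011,11-011
  m52 ⊆ 1-0100,11010-
  m53 ⊆ 11010- [E]
  m59 ⊆ 11-011 [E]
E = {-00001, -01010, -01101, 0-11-1, 00011-, 01001-, 1-0100, 11-011, 11010-}
Petrick residual → 0-1-01
Cover = b'c'd'e'f + b'cd'ef' + b'cde'f + a'ce'f + a'cdf + a'b'c'de + a'bc'd'e + ac'de'f' + abd'ef + abc'de'  |cover|=10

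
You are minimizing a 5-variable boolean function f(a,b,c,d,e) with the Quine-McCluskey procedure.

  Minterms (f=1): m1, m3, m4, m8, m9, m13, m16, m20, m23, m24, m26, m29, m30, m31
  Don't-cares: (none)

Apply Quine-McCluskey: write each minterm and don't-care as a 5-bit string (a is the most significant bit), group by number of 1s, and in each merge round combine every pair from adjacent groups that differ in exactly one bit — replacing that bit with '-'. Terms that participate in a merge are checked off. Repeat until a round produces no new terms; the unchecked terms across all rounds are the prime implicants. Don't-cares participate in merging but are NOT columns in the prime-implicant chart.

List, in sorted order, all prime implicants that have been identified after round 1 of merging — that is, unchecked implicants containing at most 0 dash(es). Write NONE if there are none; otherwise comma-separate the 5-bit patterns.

NONE

Round 0: 00001✓ 00011✓ 00100✓ 01000✓ 01001✓ 01101✓ 10000✓ 10100✓ 10111✓ 11000✓ 11010✓ 11101✓ 11110✓ 11111✓
Round 1: -0100 -1000 -1101 0-001 000-1 01-01 0100- 1-000 1-111 10-00 11-10 110-0 111-1 1111-
PIs = {-0100, -1000, -1101, 0-001, 000-1, 01-01, 0100-, 1-000, 1-111, 10-00, 11-10, 110-0, 111-1, 1111-}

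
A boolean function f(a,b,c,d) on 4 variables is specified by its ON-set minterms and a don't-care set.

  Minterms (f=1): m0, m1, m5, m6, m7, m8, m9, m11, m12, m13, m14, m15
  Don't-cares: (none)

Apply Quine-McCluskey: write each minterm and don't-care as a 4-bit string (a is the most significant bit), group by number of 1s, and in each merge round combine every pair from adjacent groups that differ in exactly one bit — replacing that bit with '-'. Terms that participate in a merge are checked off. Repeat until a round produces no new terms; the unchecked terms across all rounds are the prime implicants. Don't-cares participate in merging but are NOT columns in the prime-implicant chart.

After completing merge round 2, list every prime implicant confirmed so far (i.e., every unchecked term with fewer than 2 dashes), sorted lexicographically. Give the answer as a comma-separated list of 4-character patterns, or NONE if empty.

Round 0: 0000✓ 0001✓ 0101✓ 0110✓ 0111✓ 1000✓ 1001✓ 1011✓ 1100✓ 1101✓ 1110✓ 1111✓
Round 1: -000✓ -001✓ -101✓ -110✓ -111✓ 0-01✓ 000-✓ 01-1✓ 011-✓ 1-00✓ 1-01✓ 1-11✓ 10-1✓ 100-✓ 11-0✓ 11-1✓ 110-✓ 111-✓
Round 2: --01 -00- -1-1 -11- 1--1 1-0- 11--
PIs = {--01, -00-, -1-1, -11-, 1--1, 1-0-, 11--}

NONE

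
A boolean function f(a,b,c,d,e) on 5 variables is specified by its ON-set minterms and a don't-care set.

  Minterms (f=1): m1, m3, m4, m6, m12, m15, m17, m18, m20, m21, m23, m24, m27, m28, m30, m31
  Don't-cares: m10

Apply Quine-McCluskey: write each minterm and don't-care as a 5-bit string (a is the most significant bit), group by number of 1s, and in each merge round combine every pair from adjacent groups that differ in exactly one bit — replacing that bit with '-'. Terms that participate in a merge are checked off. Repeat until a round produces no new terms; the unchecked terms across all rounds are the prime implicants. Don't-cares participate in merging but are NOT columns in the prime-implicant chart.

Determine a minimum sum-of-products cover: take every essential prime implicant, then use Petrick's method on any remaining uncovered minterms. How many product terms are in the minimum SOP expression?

[col 0] 00001*, 00011*, 00100*, 00110*, 01010, 01100*, 01111*, 10001*, 10010, 10100*, 10101*, 10111*, 11000*, 11011*, 11100*, 11110*, 11111*
[col 1] -0001, -0100*, -1100*, -1111, 0-100*, 000-1, 001-0, 1-100*, 1-111, 10-01, 101-1, 1010-, 11-00, 11-11, 111-0, 1111-
[col 2] --100
Prime implicants: --100, -0001, -1111, 000-1, 001-0, 01010, 1-111, 10-01, 10010, 101-1, 1010-, 11-00, 11-11, 111-0, 1111-
PI chart (minterm → PIs covering it):
  1 | -0001,000-1
  3 | 000-1  (sole → essential)
  4 | --100,001-0
  6 | 001-0  (sole → essential)
  12 | --100  (sole → essential)
  15 | -1111  (sole → essential)
  17 | -0001,10-01
  18 | 10010  (sole → essential)
  20 | --100,1010-
  21 | 10-01,101-1,1010-
  23 | 1-111,101-1
  24 | 11-00  (sole → essential)
  27 | 11-11  (sole → essential)
  28 | --100,11-00,111-0
  30 | 111-0,1111-
  31 | -1111,1-111,11-11,1111-
Essential prime implicants: --100, -1111, 000-1, 001-0, 10010, 11-00, 11-11
Petrick residual → -0001, 101-1, 111-0
Minimum SOP uses 10 PIs: cd'e' + b'c'd'e + bcde + a'b'c'e + a'b'ce' + ab'c'de' + ab'ce + abd'e' + abde + abce'

10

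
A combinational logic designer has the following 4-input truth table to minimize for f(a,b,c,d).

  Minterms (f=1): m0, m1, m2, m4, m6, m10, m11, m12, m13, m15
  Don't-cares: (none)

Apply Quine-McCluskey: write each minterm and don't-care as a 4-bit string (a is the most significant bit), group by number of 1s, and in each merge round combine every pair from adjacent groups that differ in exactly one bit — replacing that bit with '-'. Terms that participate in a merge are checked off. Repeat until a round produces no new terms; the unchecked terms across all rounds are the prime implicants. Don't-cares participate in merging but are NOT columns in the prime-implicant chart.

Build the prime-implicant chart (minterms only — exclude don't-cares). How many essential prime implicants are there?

size-2^0 implicants → 0000(✓)  0001(✓)  0010(✓)  0100(✓)  0110(✓)  1010(✓)  1011(✓)  1100(✓)  1101(✓)  1111(✓)
size-2^1 implicants → -010  -100  0-00(✓)  0-10(✓)  00-0(✓)  000-  01-0(✓)  1-11  101-  11-1  110-
size-2^2 implicants → 0--0
Unchecked terms (primes): -010, -100, 0--0, 000-, 1-11, 101-, 11-1, 110-
Minterm coverage:
  m0 ⊆ 0--0,000-
  m1 ⊆ 000- [E]
  m2 ⊆ -010,0--0
  m4 ⊆ -100,0--0
  m6 ⊆ 0--0 [E]
  m10 ⊆ -010,101-
  m11 ⊆ 1-11,101-
  m12 ⊆ -100,110-
  m13 ⊆ 11-1,110-
  m15 ⊆ 1-11,11-1
E = {0--0, 000-}

2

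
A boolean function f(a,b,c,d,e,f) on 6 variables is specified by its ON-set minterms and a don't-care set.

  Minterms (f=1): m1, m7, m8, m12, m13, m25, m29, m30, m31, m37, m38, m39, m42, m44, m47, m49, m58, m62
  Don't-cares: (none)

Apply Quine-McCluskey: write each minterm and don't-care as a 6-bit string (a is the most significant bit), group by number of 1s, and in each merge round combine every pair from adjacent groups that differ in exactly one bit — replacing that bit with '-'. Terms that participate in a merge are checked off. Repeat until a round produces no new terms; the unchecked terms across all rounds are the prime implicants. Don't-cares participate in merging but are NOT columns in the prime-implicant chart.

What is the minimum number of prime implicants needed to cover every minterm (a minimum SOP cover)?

13

size-2^0 implicants → 000001  000111(✓)  001000(✓)  001100(✓)  001101(✓)  011001(✓)  011101(✓)  011110(✓)  011111(✓)  100101(✓)  100110(✓)  100111(✓)  101010(✓)  101100(✓)  101111(✓)  110001  111010(✓)  111110(✓)
size-2^1 implicants → -00111  -01100  -11110  0-1101  001-00  00110-  011-01  0111-1  01111-  1-1010  10-111  1001-1  10011-  111-10
Unchecked terms (primes): -00111, -01100, -11110, 0-1101, 000001, 001-00, 00110-, 011-01, 0111-1, 01111-, 1-1010, 10-111, 1001-1, 10011-, 110001, 111-10
Minterm coverage:
  m1 ⊆ 000001 [E]
  m7 ⊆ -00111 [E]
  m8 ⊆ 001-00 [E]
  m12 ⊆ -01100,001-00,00110-
  m13 ⊆ 0-1101,00110-
  m25 ⊆ 011-01 [E]
  m29 ⊆ 0-1101,011-01,0111-1
  m30 ⊆ -11110,01111-
  m31 ⊆ 0111-1,01111-
  m37 ⊆ 1001-1 [E]
  m38 ⊆ 10011- [E]
  m39 ⊆ -00111,10-111,1001-1,10011-
  m42 ⊆ 1-1010 [E]
  m44 ⊆ -01100 [E]
  m47 ⊆ 10-111 [E]
  m49 ⊆ 110001 [E]
  m58 ⊆ 1-1010,111-10
  m62 ⊆ -11110,111-10
E = {-00111, -01100, 000001, 001-00, 011-01, 1-1010, 10-111, 1001-1, 10011-, 110001}
Petrick residual → -11110, 0-1101, 0111-1
Cover = b'c'def + b'cde'f' + bcdef' + a'cde'f + a'b'c'd'e'f + a'b'ce'f' + a'bce'f + a'bcdf + acd'ef' + ab'def + ab'c'df + ab'c'de + abc'd'e'f  |cover|=13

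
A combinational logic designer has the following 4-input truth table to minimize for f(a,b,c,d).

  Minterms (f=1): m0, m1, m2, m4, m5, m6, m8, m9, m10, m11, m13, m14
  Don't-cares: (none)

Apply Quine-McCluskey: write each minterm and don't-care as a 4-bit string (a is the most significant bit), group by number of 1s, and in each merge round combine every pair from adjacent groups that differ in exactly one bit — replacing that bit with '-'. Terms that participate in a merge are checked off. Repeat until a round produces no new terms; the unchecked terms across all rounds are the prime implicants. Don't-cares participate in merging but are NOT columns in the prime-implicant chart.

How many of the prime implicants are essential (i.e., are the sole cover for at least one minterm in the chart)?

3

Round 0: 0000✓ 0001✓ 0010✓ 0100✓ 0101✓ 0110✓ 1000✓ 1001✓ 1010✓ 1011✓ 1101✓ 1110✓
Round 1: -000✓ -001✓ -010✓ -101✓ -110✓ 0-00✓ 0-01✓ 0-10✓ 00-0✓ 000-✓ 01-0✓ 010-✓ 1-01✓ 1-10✓ 10-0✓ 10-1✓ 100-✓ 101-✓
Round 2: --01 --10 -0-0 -00- 0--0 0-0- 10--
PIs = {--01, --10, -0-0, -00-, 0--0, 0-0-, 10--}
Coverage chart:
  m0: -0-0,-00-,0--0,0-0-
  m1: --01,-00-,0-0-
  m2: --10,-0-0,0--0
  m4: 0--0,0-0-
  m5: --01,0-0-
  m6: --10,0--0
  m8: -0-0,-00-,10--
  m9: --01,-00-,10--
  m10: --10,-0-0,10--
  m11: 10-- ←essential
  m13: --01 ←essential
  m14: --10 ←essential
Essential: --01, --10, 10--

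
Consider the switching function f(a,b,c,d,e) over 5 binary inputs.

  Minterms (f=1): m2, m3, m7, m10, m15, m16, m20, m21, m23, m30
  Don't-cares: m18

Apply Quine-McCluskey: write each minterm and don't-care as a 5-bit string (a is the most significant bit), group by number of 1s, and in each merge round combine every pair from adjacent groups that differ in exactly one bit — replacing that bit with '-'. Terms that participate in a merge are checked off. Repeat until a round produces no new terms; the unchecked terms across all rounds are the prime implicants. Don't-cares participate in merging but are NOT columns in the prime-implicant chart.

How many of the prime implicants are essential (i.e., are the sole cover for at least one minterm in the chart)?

3

size-2^0 implicants → 00010(✓)  00011(✓)  00111(✓)  01010(✓)  01111(✓)  10000(✓)  10010(✓)  10100(✓)  10101(✓)  10111(✓)  11110
size-2^1 implicants → -0010  -0111  0-010  0-111  00-11  0001-  10-00  100-0  101-1  1010-
Unchecked terms (primes): -0010, -0111, 0-010, 0-111, 00-11, 0001-, 10-00, 100-0, 101-1, 1010-, 11110
Minterm coverage:
  m2 ⊆ -0010,0-010,0001-
  m3 ⊆ 00-11,0001-
  m7 ⊆ -0111,0-111,00-11
  m10 ⊆ 0-010 [E]
  m15 ⊆ 0-111 [E]
  m16 ⊆ 10-00,100-0
  m20 ⊆ 10-00,1010-
  m21 ⊆ 101-1,1010-
  m23 ⊆ -0111,101-1
  m30 ⊆ 11110 [E]
E = {0-010, 0-111, 11110}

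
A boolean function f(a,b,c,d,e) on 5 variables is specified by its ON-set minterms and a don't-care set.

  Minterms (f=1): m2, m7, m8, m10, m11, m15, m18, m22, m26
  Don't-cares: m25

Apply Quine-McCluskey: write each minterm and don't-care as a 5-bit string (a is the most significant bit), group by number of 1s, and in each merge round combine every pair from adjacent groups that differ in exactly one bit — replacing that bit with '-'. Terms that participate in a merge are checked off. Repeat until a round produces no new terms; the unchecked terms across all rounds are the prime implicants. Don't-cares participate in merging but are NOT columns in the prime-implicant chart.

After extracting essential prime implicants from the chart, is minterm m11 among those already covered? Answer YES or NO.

size-2^0 implicants → 00010(✓)  00111(✓)  01000(✓)  01010(✓)  01011(✓)  01111(✓)  10010(✓)  10110(✓)  11001  11010(✓)
size-2^1 implicants → -0010(✓)  -1010(✓)  0-010(✓)  0-111  01-11  010-0  0101-  1-010(✓)  10-10
size-2^2 implicants → --010
Unchecked terms (primes): --010, 0-111, 01-11, 010-0, 0101-, 10-10, 11001
Minterm coverage:
  m2 ⊆ --010 [E]
  m7 ⊆ 0-111 [E]
  m8 ⊆ 010-0 [E]
  m10 ⊆ --010,010-0,0101-
  m11 ⊆ 01-11,0101-
  m15 ⊆ 0-111,01-11
  m18 ⊆ --010,10-10
  m22 ⊆ 10-10 [E]
  m26 ⊆ --010 [E]
E = {--010, 0-111, 010-0, 10-10}

NO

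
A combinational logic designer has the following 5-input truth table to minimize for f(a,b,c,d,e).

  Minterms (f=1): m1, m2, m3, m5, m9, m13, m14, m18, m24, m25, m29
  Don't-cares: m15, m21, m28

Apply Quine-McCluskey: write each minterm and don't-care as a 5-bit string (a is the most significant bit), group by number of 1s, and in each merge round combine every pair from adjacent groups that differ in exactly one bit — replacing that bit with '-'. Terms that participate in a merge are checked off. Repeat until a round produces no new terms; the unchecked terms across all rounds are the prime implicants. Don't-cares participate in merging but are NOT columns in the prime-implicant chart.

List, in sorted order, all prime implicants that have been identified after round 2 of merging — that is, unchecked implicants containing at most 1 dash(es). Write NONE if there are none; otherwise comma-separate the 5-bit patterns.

[col 0] 00001*, 00010*, 00011*, 00101*, 01001*, 01101*, 01110*, 01111*, 10010*, 10101*, 11000*, 11001*, 11100*, 11101*
[col 1] -0010, -0101*, -1001*, -1101*, 0-001*, 0-101*, 00-01*, 000-1, 0001-, 01-01*, 011-1, 0111-, 1-101*, 11-00*, 11-01*, 1100-*, 1110-*
[col 2] --101, -1-01, 0--01, 11-0-
Prime implicants: --101, -0010, -1-01, 0--01, 000-1, 0001-, 011-1, 0111-, 11-0-

-0010, 000-1, 0001-, 011-1, 0111-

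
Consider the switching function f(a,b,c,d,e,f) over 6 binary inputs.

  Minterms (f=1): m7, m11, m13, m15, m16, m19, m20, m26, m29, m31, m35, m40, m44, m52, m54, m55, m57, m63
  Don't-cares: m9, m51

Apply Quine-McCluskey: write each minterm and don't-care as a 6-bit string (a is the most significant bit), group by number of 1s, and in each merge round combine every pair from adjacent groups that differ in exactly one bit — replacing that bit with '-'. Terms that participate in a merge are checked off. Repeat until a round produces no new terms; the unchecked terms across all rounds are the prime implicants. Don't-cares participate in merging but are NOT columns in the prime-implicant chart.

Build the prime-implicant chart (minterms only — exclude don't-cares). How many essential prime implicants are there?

Round 0: 000111✓ 001001✓ 001011✓ 001101✓ 001111✓ 010000✓ 010011✓ 010100✓ 011010 011101✓ 011111✓ 100011✓ 101000✓ 101100✓ 110011✓ 110100✓ 110110✓ 110111✓ 111001 111111✓
Round 1: -10011 -10100 -11111 0-1101✓ 0-1111✓ 00-111 001-01✓ 001-11✓ 0010-1✓ 0011-1✓ 010-00 0111-1✓ 1-0011 101-00 11-111 110-11 1101-0 11011-
Round 2: 0-11-1 001--1
PIs = {-10011, -10100, -11111, 0-11-1, 00-111, 001--1, 010-00, 011010, 1-0011, 101-00, 11-111, 110-11, 1101-0, 11011-, 111001}
Coverage chart:
  m7: 00-111 ←essential
  m11: 001--1 ←essential
  m13: 0-11-1,001--1
  m15: 0-11-1,00-111,001--1
  m16: 010-00 ←essential
  m19: -10011 ←essential
  m20: -10100,010-00
  m26: 011010 ←essential
  m29: 0-11-1 ←essential
  m31: -11111,0-11-1
  m35: 1-0011 ←essential
  m40: 101-00 ←essential
  m44: 101-00 ←essential
  m52: -10100,1101-0
  m54: 1101-0,11011-
  m55: 11-111,110-11,11011-
  m57: 111001 ←essential
  m63: -11111,11-111
Essential: -10011, 0-11-1, 00-111, 001--1, 010-00, 011010, 1-0011, 101-00, 111001

9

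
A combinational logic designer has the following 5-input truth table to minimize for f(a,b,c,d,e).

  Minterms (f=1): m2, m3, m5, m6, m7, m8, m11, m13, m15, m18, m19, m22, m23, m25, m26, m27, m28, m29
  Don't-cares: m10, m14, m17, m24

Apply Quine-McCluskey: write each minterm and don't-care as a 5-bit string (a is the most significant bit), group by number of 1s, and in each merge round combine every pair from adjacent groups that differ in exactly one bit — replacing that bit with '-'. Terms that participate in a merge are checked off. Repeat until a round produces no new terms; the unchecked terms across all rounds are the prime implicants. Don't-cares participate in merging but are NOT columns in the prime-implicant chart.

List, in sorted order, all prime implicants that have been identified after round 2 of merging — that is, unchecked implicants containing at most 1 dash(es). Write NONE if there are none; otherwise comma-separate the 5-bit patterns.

Round 0: 00010✓ 00011✓ 00101✓ 00110✓ 00111✓ 01000✓ 01010✓ 01011✓ 01101✓ 01110✓ 01111✓ 10001✓ 10010✓ 10011✓ 10110✓ 10111✓ 11000✓ 11001✓ 11010✓ 11011✓ 11100✓ 11101✓
Round 1: -0010✓ -0011✓ -0110✓ -0111✓ -1000✓ -1010✓ -1011✓ -1101 0-010✓ 0-011✓ 0-101✓ 0-110✓ 0-111✓ 00-10✓ 00-11✓ 0001-✓ 001-1✓ 0011-✓ 01-10✓ 01-11✓ 010-0✓ 0101-✓ 011-1✓ 0111-✓ 1-001✓ 1-010✓ 1-011✓ 10-10✓ 10-11✓ 100-1✓ 1001-✓ 1011-✓ 11-00✓ 11-01✓ 110-0✓ 110-1✓ 1100-✓ 1101-✓ 1110-✓
Round 2: --010✓ --011✓ -0-10✓ -0-11✓ -001-✓ -011-✓ -10-0 -101-✓ 0--10✓ 0--11✓ 0-01-✓ 0-1-1 0-11-✓ 00-1-✓ 01-1-✓ 1-0-1 1-01-✓ 10-1-✓ 11-0- 110--
Round 3: --01- -0-1- 0--1-
PIs = {--01-, -0-1-, -10-0, -1101, 0--1-, 0-1-1, 1-0-1, 11-0-, 110--}

-1101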